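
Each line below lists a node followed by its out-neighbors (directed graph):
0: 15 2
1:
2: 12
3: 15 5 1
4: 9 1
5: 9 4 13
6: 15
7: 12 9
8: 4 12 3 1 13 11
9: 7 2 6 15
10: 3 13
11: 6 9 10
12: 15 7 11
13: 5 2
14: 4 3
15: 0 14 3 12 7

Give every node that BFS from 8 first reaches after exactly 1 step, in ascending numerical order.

1, 3, 4, 11, 12, 13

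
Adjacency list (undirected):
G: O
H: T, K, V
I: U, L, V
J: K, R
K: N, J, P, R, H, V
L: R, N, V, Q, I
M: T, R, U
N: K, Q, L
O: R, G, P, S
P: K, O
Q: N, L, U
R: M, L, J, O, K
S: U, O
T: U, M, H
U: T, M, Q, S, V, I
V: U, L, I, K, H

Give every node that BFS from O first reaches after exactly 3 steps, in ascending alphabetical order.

Level 0: O
Level 1: G, P, R, S
Level 2: J, K, L, M, U
Level 3: H, I, N, Q, T, V

H, I, N, Q, T, V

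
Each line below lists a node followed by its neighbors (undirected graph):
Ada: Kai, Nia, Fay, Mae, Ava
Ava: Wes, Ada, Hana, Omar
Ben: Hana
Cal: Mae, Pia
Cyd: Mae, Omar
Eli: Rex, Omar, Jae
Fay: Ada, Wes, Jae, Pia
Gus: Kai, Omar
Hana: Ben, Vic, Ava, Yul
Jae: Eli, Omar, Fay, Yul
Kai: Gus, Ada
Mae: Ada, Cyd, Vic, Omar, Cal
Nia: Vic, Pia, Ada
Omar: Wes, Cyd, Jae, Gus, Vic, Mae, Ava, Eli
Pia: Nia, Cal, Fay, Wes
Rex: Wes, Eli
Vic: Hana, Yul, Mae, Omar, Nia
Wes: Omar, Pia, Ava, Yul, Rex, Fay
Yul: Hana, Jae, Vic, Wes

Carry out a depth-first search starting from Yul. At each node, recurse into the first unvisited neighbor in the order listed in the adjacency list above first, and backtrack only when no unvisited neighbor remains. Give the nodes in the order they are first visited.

Yul, Hana, Ben, Vic, Mae, Ada, Kai, Gus, Omar, Wes, Pia, Nia, Cal, Fay, Jae, Eli, Rex, Ava, Cyd

Visit Yul
Yul → Hana
Hana → Ben
Hana → Vic
Vic → Mae
Mae → Ada
Ada → Kai
Kai → Gus
Gus → Omar
Omar → Wes
Wes → Pia
Pia → Nia
Pia → Cal
Pia → Fay
Fay → Jae
Jae → Eli
Eli → Rex
Wes → Ava
Omar → Cyd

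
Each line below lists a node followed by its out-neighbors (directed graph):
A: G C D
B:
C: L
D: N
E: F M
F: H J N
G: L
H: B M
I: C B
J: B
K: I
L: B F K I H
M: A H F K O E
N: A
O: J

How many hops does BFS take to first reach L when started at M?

3

Level 0: M
Level 1: A, E, F, H, K, O
Level 2: B, C, D, G, I, J, N
Level 3: L
L first appears at level 3.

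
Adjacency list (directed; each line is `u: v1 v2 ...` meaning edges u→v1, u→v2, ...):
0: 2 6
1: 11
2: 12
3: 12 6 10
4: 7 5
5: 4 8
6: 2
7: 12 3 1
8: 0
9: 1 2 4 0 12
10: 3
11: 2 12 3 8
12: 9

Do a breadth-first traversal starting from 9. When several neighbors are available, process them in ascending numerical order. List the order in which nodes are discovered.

9 0 1 2 4 12 6 11 5 7 3 8 10

Visit 9; enqueue 0, 1, 2, 4, 12 → queue [0, 1, 2, 4, 12]
Visit 0; enqueue 6 → queue [1, 2, 4, 12, 6]
Visit 1; enqueue 11 → queue [2, 4, 12, 6, 11]
Visit 2 → queue [4, 12, 6, 11]
Visit 4; enqueue 5, 7 → queue [12, 6, 11, 5, 7]
Visit 12 → queue [6, 11, 5, 7]
Visit 6 → queue [11, 5, 7]
Visit 11; enqueue 3, 8 → queue [5, 7, 3, 8]
Visit 5 → queue [7, 3, 8]
Visit 7 → queue [3, 8]
Visit 3; enqueue 10 → queue [8, 10]
Visit 8 → queue [10]
Visit 10 → queue []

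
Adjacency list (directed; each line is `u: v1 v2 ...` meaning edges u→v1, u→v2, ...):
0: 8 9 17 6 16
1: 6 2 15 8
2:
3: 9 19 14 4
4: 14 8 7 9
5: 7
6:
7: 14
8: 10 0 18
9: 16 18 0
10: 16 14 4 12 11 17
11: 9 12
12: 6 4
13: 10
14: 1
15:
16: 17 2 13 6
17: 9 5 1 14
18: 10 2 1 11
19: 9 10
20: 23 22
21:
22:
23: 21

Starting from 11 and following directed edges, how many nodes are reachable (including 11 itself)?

18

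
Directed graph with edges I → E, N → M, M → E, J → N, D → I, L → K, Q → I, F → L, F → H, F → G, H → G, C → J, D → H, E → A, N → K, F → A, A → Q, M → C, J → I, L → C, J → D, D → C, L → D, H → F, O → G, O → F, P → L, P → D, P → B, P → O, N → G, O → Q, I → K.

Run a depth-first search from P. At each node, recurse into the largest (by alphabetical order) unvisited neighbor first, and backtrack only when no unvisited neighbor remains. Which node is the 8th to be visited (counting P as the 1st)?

G

Visit P
P → O
O → Q
Q → I
I → K
I → E
E → A
O → G
O → F
F → L
L → D
D → H
D → C
C → J
J → N
N → M
P → B

Visit order: P, O, Q, I, K, E, A, G, F, L, D, H, C, J, N, M, B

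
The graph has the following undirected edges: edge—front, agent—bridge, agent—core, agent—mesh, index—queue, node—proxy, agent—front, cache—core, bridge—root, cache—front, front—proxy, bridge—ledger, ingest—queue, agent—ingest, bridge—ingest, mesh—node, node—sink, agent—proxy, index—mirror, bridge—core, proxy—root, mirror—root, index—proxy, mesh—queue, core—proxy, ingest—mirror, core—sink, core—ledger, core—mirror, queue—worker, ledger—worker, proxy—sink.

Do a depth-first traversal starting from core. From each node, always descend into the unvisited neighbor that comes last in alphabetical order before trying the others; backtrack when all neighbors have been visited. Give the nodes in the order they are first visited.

Visit core
core → sink
sink → proxy
proxy → root
root → mirror
mirror → ingest
ingest → queue
queue → worker
worker → ledger
ledger → bridge
bridge → agent
agent → mesh
mesh → node
agent → front
front → edge
front → cache
queue → index

core, sink, proxy, root, mirror, ingest, queue, worker, ledger, bridge, agent, mesh, node, front, edge, cache, index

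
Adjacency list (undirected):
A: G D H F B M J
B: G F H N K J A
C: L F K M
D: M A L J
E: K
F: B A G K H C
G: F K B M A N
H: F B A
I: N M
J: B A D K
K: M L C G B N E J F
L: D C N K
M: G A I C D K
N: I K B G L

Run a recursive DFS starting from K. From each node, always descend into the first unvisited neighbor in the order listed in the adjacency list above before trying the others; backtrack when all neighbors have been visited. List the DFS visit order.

Visit K
K → M
M → G
G → F
F → B
B → H
H → A
A → D
D → L
L → C
L → N
N → I
D → J
K → E

K → M → G → F → B → H → A → D → L → C → N → I → J → E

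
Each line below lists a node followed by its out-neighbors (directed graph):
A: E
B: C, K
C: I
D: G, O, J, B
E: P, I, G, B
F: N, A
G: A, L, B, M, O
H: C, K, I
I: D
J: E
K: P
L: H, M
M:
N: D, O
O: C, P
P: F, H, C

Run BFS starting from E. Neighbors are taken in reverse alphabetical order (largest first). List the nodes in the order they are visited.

Visit E; enqueue P, I, G, B → queue [P, I, G, B]
Visit P; enqueue H, F, C → queue [I, G, B, H, F, C]
Visit I; enqueue D → queue [G, B, H, F, C, D]
Visit G; enqueue O, M, L, A → queue [B, H, F, C, D, O, M, L, A]
Visit B; enqueue K → queue [H, F, C, D, O, M, L, A, K]
Visit H → queue [F, C, D, O, M, L, A, K]
Visit F; enqueue N → queue [C, D, O, M, L, A, K, N]
Visit C → queue [D, O, M, L, A, K, N]
Visit D; enqueue J → queue [O, M, L, A, K, N, J]
Visit O → queue [M, L, A, K, N, J]
Visit M → queue [L, A, K, N, J]
Visit L → queue [A, K, N, J]
Visit A → queue [K, N, J]
Visit K → queue [N, J]
Visit N → queue [J]
Visit J → queue []

E -> P -> I -> G -> B -> H -> F -> C -> D -> O -> M -> L -> A -> K -> N -> J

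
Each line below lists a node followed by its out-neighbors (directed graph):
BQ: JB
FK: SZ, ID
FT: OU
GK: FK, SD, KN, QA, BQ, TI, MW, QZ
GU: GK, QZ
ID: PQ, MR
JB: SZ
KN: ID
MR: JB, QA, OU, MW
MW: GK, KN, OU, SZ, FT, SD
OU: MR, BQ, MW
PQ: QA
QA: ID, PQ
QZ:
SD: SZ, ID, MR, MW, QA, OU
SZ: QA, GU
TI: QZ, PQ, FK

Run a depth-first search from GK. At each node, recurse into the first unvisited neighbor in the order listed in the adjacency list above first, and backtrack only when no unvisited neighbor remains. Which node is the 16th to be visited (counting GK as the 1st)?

Visit GK
GK → FK
FK → SZ
SZ → QA
QA → ID
ID → PQ
ID → MR
MR → JB
MR → OU
OU → BQ
OU → MW
MW → KN
MW → FT
MW → SD
SZ → GU
GU → QZ
GK → TI

Visit order: GK, FK, SZ, QA, ID, PQ, MR, JB, OU, BQ, MW, KN, FT, SD, GU, QZ, TI

QZ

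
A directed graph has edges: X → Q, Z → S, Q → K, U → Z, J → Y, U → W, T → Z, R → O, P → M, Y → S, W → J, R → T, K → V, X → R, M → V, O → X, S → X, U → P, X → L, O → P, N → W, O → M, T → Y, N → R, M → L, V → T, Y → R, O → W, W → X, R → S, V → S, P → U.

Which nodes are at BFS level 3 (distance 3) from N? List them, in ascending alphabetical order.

Level 0: N
Level 1: R, W
Level 2: J, O, S, T, X
Level 3: L, M, P, Q, Y, Z
Level 4: K, U, V

L, M, P, Q, Y, Z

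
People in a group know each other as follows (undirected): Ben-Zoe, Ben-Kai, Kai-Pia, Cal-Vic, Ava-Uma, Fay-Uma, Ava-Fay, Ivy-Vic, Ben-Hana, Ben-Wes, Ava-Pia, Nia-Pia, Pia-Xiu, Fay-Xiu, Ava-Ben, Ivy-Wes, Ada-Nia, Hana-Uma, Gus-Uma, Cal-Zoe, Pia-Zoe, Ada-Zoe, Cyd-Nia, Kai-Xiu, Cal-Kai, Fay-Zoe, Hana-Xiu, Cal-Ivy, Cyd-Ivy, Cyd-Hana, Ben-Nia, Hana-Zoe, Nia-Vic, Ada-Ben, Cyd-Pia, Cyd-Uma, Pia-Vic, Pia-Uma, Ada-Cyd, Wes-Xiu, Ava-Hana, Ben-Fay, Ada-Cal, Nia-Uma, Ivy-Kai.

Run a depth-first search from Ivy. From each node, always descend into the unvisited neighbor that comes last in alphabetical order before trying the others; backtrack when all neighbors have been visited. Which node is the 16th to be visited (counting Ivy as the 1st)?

Visit Ivy
Ivy → Wes
Wes → Xiu
Xiu → Pia
Pia → Zoe
Zoe → Hana
Hana → Uma
Uma → Nia
Nia → Vic
Vic → Cal
Cal → Kai
Kai → Ben
Ben → Fay
Fay → Ava
Ben → Ada
Ada → Cyd
Uma → Gus

Visit order: Ivy, Wes, Xiu, Pia, Zoe, Hana, Uma, Nia, Vic, Cal, Kai, Ben, Fay, Ava, Ada, Cyd, Gus

Cyd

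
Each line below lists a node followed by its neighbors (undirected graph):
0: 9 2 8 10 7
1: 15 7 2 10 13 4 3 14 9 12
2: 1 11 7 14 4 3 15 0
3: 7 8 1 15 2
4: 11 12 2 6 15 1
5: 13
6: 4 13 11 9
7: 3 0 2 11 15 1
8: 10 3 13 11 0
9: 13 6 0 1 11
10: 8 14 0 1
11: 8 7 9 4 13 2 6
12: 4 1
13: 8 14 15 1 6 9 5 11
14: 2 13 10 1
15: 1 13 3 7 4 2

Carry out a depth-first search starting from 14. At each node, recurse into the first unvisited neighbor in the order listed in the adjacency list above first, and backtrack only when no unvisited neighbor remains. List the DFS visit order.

14, 2, 1, 15, 13, 8, 10, 0, 9, 6, 4, 11, 7, 3, 12, 5

Visit 14
14 → 2
2 → 1
1 → 15
15 → 13
13 → 8
8 → 10
10 → 0
0 → 9
9 → 6
6 → 4
4 → 11
11 → 7
7 → 3
4 → 12
13 → 5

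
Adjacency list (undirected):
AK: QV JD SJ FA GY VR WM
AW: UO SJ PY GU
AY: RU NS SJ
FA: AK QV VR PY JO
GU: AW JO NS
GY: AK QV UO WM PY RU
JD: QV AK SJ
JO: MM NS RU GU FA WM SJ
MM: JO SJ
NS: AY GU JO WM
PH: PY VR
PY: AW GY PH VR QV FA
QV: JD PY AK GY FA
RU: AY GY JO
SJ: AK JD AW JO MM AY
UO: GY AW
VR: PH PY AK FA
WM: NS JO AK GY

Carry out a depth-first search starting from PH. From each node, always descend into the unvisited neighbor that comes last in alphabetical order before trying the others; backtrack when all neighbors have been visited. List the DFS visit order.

PH, VR, PY, QV, JD, SJ, MM, JO, WM, NS, GU, AW, UO, GY, RU, AY, AK, FA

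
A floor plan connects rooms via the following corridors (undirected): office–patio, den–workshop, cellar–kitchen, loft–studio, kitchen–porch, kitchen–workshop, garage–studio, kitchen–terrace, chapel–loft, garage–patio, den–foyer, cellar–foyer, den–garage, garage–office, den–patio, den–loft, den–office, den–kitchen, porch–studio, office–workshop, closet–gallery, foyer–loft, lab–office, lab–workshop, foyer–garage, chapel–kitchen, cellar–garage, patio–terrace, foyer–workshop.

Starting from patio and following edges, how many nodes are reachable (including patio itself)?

BFS from patio visits: patio, den, garage, office, terrace, foyer, kitchen, loft, workshop, cellar, studio, lab, chapel, porch
Reachable nodes: 14 of 16 total.

14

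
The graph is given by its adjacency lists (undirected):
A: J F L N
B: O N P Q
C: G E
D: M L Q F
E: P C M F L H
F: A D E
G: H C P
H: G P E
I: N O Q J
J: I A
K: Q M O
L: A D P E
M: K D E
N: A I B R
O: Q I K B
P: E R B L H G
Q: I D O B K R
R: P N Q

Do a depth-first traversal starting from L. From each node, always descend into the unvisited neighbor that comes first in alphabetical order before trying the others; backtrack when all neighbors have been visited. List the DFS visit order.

Visit L
L → A
A → F
F → D
D → M
M → E
E → C
C → G
G → H
H → P
P → B
B → N
N → I
I → J
I → O
O → K
K → Q
Q → R

L A F D M E C G H P B N I J O K Q R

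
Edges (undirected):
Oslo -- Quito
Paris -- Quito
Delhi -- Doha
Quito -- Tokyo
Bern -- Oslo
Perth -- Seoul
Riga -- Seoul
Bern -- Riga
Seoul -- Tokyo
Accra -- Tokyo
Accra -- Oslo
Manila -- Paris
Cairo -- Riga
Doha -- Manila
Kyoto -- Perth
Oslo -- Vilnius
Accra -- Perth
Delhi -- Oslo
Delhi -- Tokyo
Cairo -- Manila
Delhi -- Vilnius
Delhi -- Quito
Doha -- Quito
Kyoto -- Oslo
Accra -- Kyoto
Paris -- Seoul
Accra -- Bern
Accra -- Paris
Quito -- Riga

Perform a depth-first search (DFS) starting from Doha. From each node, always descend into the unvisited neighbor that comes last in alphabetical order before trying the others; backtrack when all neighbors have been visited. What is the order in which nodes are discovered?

Doha, Quito, Tokyo, Seoul, Riga, Cairo, Manila, Paris, Accra, Perth, Kyoto, Oslo, Vilnius, Delhi, Bern

Visit Doha
Doha → Quito
Quito → Tokyo
Tokyo → Seoul
Seoul → Riga
Riga → Cairo
Cairo → Manila
Manila → Paris
Paris → Accra
Accra → Perth
Perth → Kyoto
Kyoto → Oslo
Oslo → Vilnius
Vilnius → Delhi
Oslo → Bern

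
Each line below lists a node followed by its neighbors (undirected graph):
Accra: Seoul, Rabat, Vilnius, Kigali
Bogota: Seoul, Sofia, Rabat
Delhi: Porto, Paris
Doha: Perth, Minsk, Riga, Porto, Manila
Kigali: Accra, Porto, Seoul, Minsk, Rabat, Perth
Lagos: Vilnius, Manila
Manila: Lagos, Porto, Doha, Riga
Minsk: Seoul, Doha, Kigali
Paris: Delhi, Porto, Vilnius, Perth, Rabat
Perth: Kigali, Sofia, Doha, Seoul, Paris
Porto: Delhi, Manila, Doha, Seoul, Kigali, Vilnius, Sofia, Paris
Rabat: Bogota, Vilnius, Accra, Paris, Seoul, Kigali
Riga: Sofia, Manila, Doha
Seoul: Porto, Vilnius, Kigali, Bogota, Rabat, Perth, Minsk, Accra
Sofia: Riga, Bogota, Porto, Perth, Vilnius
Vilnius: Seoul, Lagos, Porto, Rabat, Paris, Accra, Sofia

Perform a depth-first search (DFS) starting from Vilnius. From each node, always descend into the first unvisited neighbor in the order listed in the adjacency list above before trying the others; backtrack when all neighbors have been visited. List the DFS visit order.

Visit Vilnius
Vilnius → Seoul
Seoul → Porto
Porto → Delhi
Delhi → Paris
Paris → Perth
Perth → Kigali
Kigali → Accra
Accra → Rabat
Rabat → Bogota
Bogota → Sofia
Sofia → Riga
Riga → Manila
Manila → Lagos
Manila → Doha
Doha → Minsk

Vilnius, Seoul, Porto, Delhi, Paris, Perth, Kigali, Accra, Rabat, Bogota, Sofia, Riga, Manila, Lagos, Doha, Minsk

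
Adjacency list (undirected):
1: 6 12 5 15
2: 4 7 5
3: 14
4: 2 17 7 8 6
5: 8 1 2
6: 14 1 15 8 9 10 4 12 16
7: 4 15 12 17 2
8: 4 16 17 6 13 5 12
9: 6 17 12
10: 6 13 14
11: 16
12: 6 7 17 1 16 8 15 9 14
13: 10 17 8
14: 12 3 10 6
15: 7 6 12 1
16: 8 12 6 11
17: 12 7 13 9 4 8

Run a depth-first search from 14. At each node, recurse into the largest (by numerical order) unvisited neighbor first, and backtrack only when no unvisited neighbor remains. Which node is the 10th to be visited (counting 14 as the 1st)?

5

Visit 14
14 → 12
12 → 17
17 → 13
13 → 10
10 → 6
6 → 16
16 → 11
16 → 8
8 → 5
5 → 2
2 → 7
7 → 15
15 → 1
7 → 4
6 → 9
14 → 3

Visit order: 14, 12, 17, 13, 10, 6, 16, 11, 8, 5, 2, 7, 15, 1, 4, 9, 3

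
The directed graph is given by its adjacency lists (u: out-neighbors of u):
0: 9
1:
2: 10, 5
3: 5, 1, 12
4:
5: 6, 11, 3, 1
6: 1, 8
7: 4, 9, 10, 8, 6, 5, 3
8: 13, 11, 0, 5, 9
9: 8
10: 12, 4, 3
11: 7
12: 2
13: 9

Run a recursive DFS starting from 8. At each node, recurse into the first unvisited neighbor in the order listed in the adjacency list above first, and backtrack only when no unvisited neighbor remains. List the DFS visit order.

8 → 13 → 9 → 11 → 7 → 4 → 10 → 12 → 2 → 5 → 6 → 1 → 3 → 0

Visit 8
8 → 13
13 → 9
8 → 11
11 → 7
7 → 4
7 → 10
10 → 12
12 → 2
2 → 5
5 → 6
6 → 1
5 → 3
8 → 0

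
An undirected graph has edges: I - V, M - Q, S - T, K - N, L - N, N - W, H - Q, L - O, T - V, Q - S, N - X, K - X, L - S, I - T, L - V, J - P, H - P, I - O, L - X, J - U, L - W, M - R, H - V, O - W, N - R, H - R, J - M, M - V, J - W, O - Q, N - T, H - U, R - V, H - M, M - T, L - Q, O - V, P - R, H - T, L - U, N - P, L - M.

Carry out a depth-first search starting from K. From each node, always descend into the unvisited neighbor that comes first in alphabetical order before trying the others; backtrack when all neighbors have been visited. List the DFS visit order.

K -> N -> L -> M -> H -> P -> J -> U -> W -> O -> I -> T -> S -> Q -> V -> R -> X

Visit K
K → N
N → L
L → M
M → H
H → P
P → J
J → U
J → W
W → O
O → I
I → T
T → S
S → Q
T → V
V → R
L → X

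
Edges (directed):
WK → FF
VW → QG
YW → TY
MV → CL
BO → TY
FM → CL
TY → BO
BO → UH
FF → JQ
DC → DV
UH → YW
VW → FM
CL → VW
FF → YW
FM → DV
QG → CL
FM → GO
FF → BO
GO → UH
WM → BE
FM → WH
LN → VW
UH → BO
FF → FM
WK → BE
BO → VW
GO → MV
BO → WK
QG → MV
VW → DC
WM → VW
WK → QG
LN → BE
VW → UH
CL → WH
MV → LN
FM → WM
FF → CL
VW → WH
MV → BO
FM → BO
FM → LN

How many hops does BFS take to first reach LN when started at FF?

Level 0: FF
Level 1: BO, CL, FM, JQ, YW
Level 2: DV, GO, LN, TY, UH, VW, WH, WK, WM
Level 3: BE, DC, MV, QG
LN first appears at level 2.

2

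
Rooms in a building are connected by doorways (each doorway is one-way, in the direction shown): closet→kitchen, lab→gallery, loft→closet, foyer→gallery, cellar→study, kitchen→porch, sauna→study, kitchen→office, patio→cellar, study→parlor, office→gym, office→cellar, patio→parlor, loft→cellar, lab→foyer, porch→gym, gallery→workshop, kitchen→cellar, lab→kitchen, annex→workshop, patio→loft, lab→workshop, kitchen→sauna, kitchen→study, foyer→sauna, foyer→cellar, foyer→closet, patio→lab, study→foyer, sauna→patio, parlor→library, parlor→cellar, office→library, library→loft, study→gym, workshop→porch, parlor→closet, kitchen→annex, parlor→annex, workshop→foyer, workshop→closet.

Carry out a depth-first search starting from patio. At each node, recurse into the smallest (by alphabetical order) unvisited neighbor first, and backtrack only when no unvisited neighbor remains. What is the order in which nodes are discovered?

patio -> cellar -> study -> foyer -> closet -> kitchen -> annex -> workshop -> porch -> gym -> office -> library -> loft -> sauna -> gallery -> parlor -> lab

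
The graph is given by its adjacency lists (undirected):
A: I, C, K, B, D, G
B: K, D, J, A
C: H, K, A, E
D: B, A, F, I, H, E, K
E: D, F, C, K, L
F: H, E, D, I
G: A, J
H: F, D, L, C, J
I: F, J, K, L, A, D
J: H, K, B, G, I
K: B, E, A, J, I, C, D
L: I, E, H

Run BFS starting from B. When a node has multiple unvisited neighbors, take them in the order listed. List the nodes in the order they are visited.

Visit B; enqueue K, D, J, A → queue [K, D, J, A]
Visit K; enqueue E, I, C → queue [D, J, A, E, I, C]
Visit D; enqueue F, H → queue [J, A, E, I, C, F, H]
Visit J; enqueue G → queue [A, E, I, C, F, H, G]
Visit A → queue [E, I, C, F, H, G]
Visit E; enqueue L → queue [I, C, F, H, G, L]
Visit I → queue [C, F, H, G, L]
Visit C → queue [F, H, G, L]
Visit F → queue [H, G, L]
Visit H → queue [G, L]
Visit G → queue [L]
Visit L → queue []

B -> K -> D -> J -> A -> E -> I -> C -> F -> H -> G -> L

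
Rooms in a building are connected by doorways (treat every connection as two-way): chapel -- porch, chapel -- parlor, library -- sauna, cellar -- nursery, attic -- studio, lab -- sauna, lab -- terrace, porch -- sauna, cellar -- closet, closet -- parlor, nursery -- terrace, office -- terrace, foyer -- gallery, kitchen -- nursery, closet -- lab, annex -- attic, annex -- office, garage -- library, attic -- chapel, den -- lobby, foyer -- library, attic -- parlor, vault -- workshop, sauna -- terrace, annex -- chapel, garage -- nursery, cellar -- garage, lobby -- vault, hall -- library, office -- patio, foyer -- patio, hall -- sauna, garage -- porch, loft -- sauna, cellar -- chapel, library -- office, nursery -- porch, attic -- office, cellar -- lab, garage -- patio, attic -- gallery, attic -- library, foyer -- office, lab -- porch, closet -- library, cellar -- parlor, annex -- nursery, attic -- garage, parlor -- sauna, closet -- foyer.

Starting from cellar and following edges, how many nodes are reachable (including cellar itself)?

21

BFS from cellar visits: cellar, chapel, closet, garage, lab, nursery, parlor, annex, attic, porch, foyer, library, patio, sauna, terrace, kitchen, office, gallery, studio, hall, loft
Reachable nodes: 21 of 25 total.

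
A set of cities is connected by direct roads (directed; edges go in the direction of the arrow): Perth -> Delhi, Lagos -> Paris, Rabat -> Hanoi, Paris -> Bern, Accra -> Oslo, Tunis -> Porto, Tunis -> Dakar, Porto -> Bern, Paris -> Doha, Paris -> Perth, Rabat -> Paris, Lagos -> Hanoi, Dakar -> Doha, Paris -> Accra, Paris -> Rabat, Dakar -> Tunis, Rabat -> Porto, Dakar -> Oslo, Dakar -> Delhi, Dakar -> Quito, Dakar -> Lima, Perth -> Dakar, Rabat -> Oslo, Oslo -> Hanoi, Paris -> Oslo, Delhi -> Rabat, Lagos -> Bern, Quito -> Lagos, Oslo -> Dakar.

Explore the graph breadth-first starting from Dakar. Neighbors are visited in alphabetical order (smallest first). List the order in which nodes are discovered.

Dakar, Delhi, Doha, Lima, Oslo, Quito, Tunis, Rabat, Hanoi, Lagos, Porto, Paris, Bern, Accra, Perth

Visit Dakar; enqueue Delhi, Doha, Lima, Oslo, Quito, Tunis → queue [Delhi, Doha, Lima, Oslo, Quito, Tunis]
Visit Delhi; enqueue Rabat → queue [Doha, Lima, Oslo, Quito, Tunis, Rabat]
Visit Doha → queue [Lima, Oslo, Quito, Tunis, Rabat]
Visit Lima → queue [Oslo, Quito, Tunis, Rabat]
Visit Oslo; enqueue Hanoi → queue [Quito, Tunis, Rabat, Hanoi]
Visit Quito; enqueue Lagos → queue [Tunis, Rabat, Hanoi, Lagos]
Visit Tunis; enqueue Porto → queue [Rabat, Hanoi, Lagos, Porto]
Visit Rabat; enqueue Paris → queue [Hanoi, Lagos, Porto, Paris]
Visit Hanoi → queue [Lagos, Porto, Paris]
Visit Lagos; enqueue Bern → queue [Porto, Paris, Bern]
Visit Porto → queue [Paris, Bern]
Visit Paris; enqueue Accra, Perth → queue [Bern, Accra, Perth]
Visit Bern → queue [Accra, Perth]
Visit Accra → queue [Perth]
Visit Perth → queue []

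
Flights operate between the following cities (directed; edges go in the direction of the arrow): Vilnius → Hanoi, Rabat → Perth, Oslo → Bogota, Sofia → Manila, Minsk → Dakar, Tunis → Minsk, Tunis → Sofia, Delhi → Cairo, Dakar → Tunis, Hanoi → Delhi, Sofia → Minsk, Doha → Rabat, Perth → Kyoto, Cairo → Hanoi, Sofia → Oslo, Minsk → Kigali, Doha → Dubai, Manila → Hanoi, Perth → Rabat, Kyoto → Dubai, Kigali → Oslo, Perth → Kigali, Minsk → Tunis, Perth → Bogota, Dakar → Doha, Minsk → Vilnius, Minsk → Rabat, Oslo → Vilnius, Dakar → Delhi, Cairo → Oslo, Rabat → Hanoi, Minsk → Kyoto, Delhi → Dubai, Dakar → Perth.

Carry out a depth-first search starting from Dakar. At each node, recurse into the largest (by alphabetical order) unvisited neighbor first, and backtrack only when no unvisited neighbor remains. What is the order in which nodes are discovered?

Visit Dakar
Dakar → Tunis
Tunis → Sofia
Sofia → Oslo
Oslo → Vilnius
Vilnius → Hanoi
Hanoi → Delhi
Delhi → Dubai
Delhi → Cairo
Oslo → Bogota
Sofia → Minsk
Minsk → Rabat
Rabat → Perth
Perth → Kyoto
Perth → Kigali
Sofia → Manila
Dakar → Doha

Dakar, Tunis, Sofia, Oslo, Vilnius, Hanoi, Delhi, Dubai, Cairo, Bogota, Minsk, Rabat, Perth, Kyoto, Kigali, Manila, Doha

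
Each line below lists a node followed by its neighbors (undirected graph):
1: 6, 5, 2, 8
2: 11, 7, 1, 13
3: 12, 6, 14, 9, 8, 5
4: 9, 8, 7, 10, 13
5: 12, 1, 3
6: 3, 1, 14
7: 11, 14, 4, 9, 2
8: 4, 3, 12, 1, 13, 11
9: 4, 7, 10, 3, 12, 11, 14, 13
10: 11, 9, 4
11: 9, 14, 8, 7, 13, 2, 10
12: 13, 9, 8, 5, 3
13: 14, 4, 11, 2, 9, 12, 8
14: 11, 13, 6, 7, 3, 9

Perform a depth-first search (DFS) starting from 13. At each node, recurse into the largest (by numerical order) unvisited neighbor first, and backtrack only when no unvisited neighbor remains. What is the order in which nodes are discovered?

13 → 14 → 11 → 10 → 9 → 12 → 8 → 4 → 7 → 2 → 1 → 6 → 3 → 5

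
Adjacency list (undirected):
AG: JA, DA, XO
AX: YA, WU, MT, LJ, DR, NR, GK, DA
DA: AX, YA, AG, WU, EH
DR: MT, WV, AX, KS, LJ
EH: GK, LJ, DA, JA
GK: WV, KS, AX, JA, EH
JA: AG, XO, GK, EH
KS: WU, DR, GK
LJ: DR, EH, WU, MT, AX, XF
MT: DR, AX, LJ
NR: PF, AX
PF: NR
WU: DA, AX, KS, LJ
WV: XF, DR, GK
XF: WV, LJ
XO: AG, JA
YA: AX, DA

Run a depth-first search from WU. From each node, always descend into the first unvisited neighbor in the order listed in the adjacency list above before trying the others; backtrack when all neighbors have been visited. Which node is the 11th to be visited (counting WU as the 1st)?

GK

Visit WU
WU → DA
DA → AX
AX → YA
AX → MT
MT → DR
DR → WV
WV → XF
XF → LJ
LJ → EH
EH → GK
GK → KS
GK → JA
JA → AG
AG → XO
AX → NR
NR → PF

Visit order: WU, DA, AX, YA, MT, DR, WV, XF, LJ, EH, GK, KS, JA, AG, XO, NR, PF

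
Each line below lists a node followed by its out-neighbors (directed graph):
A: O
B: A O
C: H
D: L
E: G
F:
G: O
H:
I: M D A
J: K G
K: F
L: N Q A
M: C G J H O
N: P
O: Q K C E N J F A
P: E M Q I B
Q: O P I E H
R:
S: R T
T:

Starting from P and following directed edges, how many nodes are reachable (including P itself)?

17

BFS from P visits: P, Q, M, I, E, B, O, H, J, G, C, D, A, N, K, F, L
Reachable nodes: 17 of 20 total.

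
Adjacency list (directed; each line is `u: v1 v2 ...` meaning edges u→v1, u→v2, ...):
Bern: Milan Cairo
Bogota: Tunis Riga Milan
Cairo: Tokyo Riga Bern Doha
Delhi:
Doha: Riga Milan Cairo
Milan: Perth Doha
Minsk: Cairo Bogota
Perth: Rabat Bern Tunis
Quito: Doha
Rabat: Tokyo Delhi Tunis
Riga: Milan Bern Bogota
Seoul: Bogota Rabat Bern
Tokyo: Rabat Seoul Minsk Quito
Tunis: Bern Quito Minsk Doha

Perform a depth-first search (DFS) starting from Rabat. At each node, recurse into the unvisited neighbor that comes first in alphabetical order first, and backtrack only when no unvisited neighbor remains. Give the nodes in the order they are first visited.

Rabat → Delhi → Tokyo → Minsk → Bogota → Milan → Doha → Cairo → Bern → Riga → Perth → Tunis → Quito → Seoul

Visit Rabat
Rabat → Delhi
Rabat → Tokyo
Tokyo → Minsk
Minsk → Bogota
Bogota → Milan
Milan → Doha
Doha → Cairo
Cairo → Bern
Cairo → Riga
Milan → Perth
Perth → Tunis
Tunis → Quito
Tokyo → Seoul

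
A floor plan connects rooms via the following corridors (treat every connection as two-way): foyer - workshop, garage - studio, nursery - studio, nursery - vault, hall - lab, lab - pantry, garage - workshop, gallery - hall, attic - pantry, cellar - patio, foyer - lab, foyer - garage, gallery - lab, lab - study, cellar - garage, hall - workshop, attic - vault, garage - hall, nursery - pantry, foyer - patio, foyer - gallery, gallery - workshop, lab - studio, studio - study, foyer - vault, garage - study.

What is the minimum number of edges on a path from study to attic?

3

Level 0: study
Level 1: garage, lab, studio
Level 2: cellar, foyer, gallery, hall, nursery, pantry, workshop
Level 3: attic, patio, vault
attic first appears at level 3.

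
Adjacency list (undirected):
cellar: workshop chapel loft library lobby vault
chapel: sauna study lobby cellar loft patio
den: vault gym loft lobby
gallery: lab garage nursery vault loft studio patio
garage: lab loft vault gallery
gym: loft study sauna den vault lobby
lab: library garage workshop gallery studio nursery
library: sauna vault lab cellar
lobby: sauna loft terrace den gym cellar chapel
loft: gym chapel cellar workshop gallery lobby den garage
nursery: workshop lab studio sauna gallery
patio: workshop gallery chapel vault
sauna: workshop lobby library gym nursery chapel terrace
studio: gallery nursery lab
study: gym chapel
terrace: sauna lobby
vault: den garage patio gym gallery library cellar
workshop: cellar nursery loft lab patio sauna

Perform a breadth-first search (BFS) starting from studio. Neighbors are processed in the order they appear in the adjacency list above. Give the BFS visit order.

Visit studio; enqueue gallery, nursery, lab → queue [gallery, nursery, lab]
Visit gallery; enqueue garage, vault, loft, patio → queue [nursery, lab, garage, vault, loft, patio]
Visit nursery; enqueue workshop, sauna → queue [lab, garage, vault, loft, patio, workshop, sauna]
Visit lab; enqueue library → queue [garage, vault, loft, patio, workshop, sauna, library]
Visit garage → queue [vault, loft, patio, workshop, sauna, library]
Visit vault; enqueue den, gym, cellar → queue [loft, patio, workshop, sauna, library, den, gym, cellar]
Visit loft; enqueue chapel, lobby → queue [patio, workshop, sauna, library, den, gym, cellar, chapel, lobby]
Visit patio → queue [workshop, sauna, library, den, gym, cellar, chapel, lobby]
Visit workshop → queue [sauna, library, den, gym, cellar, chapel, lobby]
Visit sauna; enqueue terrace → queue [library, den, gym, cellar, chapel, lobby, terrace]
Visit library → queue [den, gym, cellar, chapel, lobby, terrace]
Visit den → queue [gym, cellar, chapel, lobby, terrace]
Visit gym; enqueue study → queue [cellar, chapel, lobby, terrace, study]
Visit cellar → queue [chapel, lobby, terrace, study]
Visit chapel → queue [lobby, terrace, study]
Visit lobby → queue [terrace, study]
Visit terrace → queue [study]
Visit study → queue []

studio → gallery → nursery → lab → garage → vault → loft → patio → workshop → sauna → library → den → gym → cellar → chapel → lobby → terrace → study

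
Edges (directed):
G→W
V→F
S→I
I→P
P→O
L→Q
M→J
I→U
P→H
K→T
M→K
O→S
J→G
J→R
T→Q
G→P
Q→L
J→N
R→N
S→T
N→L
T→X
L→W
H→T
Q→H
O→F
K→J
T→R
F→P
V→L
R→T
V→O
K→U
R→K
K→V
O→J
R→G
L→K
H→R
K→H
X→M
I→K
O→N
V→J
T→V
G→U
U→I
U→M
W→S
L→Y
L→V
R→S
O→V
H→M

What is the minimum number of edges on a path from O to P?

2

Level 0: O
Level 1: F, J, N, S, V
Level 2: G, I, L, P, R, T
Level 3: H, K, Q, U, W, X, Y
Level 4: M
P first appears at level 2.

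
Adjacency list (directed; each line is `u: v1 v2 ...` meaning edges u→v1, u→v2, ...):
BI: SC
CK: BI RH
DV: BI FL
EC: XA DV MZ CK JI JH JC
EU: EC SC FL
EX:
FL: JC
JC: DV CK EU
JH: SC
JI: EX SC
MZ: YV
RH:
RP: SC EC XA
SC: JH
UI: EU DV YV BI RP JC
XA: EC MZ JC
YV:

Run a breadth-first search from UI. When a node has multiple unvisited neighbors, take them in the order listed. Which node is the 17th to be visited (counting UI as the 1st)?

Visit UI; enqueue EU, DV, YV, BI, RP, JC → queue [EU, DV, YV, BI, RP, JC]
Visit EU; enqueue EC, SC, FL → queue [DV, YV, BI, RP, JC, EC, SC, FL]
Visit DV → queue [YV, BI, RP, JC, EC, SC, FL]
Visit YV → queue [BI, RP, JC, EC, SC, FL]
Visit BI → queue [RP, JC, EC, SC, FL]
Visit RP; enqueue XA → queue [JC, EC, SC, FL, XA]
Visit JC; enqueue CK → queue [EC, SC, FL, XA, CK]
Visit EC; enqueue MZ, JI, JH → queue [SC, FL, XA, CK, MZ, JI, JH]
Visit SC → queue [FL, XA, CK, MZ, JI, JH]
Visit FL → queue [XA, CK, MZ, JI, JH]
Visit XA → queue [CK, MZ, JI, JH]
Visit CK; enqueue RH → queue [MZ, JI, JH, RH]
Visit MZ → queue [JI, JH, RH]
Visit JI; enqueue EX → queue [JH, RH, EX]
Visit JH → queue [RH, EX]
Visit RH → queue [EX]
Visit EX → queue []

Visit order: UI, EU, DV, YV, BI, RP, JC, EC, SC, FL, XA, CK, MZ, JI, JH, RH, EX

EX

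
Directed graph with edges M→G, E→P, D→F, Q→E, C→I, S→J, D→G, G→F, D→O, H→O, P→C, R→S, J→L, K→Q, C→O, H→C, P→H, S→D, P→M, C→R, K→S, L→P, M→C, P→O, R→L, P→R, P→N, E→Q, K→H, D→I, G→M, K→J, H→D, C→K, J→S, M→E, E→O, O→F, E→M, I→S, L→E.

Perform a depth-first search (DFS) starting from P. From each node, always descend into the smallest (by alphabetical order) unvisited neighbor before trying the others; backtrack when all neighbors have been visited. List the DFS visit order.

Visit P
P → C
C → I
I → S
S → D
D → F
D → G
G → M
M → E
E → O
E → Q
S → J
J → L
C → K
K → H
C → R
P → N

P C I S D F G M E O Q J L K H R N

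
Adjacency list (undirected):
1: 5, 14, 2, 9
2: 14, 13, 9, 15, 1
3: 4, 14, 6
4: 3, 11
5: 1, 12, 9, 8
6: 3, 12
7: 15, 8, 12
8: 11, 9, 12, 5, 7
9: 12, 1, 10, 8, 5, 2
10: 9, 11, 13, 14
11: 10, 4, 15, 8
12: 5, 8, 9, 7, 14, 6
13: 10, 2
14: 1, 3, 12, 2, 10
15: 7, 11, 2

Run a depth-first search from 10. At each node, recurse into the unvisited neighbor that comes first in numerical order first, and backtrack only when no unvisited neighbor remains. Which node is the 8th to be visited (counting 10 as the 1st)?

4

Visit 10
10 → 9
9 → 1
1 → 2
2 → 13
2 → 14
14 → 3
3 → 4
4 → 11
11 → 8
8 → 5
5 → 12
12 → 6
12 → 7
7 → 15

Visit order: 10, 9, 1, 2, 13, 14, 3, 4, 11, 8, 5, 12, 6, 7, 15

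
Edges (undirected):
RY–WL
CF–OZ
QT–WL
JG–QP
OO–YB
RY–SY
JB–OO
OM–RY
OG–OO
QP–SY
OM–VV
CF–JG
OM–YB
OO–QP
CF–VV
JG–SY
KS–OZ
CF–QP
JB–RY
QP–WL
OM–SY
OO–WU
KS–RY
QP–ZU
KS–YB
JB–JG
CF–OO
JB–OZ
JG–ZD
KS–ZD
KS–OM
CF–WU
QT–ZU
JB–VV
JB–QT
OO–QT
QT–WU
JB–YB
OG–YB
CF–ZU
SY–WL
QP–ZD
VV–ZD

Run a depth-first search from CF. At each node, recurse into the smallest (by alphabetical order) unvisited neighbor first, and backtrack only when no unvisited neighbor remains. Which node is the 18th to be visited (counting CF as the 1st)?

OZ

Visit CF
CF → JG
JG → JB
JB → OO
OO → OG
OG → YB
YB → KS
KS → OM
OM → RY
RY → SY
SY → QP
QP → WL
WL → QT
QT → WU
QT → ZU
QP → ZD
ZD → VV
KS → OZ

Visit order: CF, JG, JB, OO, OG, YB, KS, OM, RY, SY, QP, WL, QT, WU, ZU, ZD, VV, OZ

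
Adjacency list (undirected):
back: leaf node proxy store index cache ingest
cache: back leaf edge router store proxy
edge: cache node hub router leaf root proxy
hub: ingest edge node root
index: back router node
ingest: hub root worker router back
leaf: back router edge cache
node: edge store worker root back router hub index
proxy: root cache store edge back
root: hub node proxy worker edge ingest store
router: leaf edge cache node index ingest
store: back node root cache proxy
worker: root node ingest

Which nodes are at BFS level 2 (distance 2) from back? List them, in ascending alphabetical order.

edge, hub, root, router, worker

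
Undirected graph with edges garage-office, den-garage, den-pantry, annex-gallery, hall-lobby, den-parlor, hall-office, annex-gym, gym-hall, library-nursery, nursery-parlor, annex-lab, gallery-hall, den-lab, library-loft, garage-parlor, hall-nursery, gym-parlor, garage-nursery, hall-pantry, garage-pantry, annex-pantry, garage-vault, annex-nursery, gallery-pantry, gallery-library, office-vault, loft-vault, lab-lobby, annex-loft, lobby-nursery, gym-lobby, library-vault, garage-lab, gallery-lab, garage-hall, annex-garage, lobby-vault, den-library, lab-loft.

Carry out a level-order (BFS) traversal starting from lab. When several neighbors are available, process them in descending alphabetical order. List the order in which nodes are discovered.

Visit lab; enqueue loft, lobby, garage, gallery, den, annex → queue [loft, lobby, garage, gallery, den, annex]
Visit loft; enqueue vault, library → queue [lobby, garage, gallery, den, annex, vault, library]
Visit lobby; enqueue nursery, hall, gym → queue [garage, gallery, den, annex, vault, library, nursery, hall, gym]
Visit garage; enqueue parlor, pantry, office → queue [gallery, den, annex, vault, library, nursery, hall, gym, parlor, pantry, office]
Visit gallery → queue [den, annex, vault, library, nursery, hall, gym, parlor, pantry, office]
Visit den → queue [annex, vault, library, nursery, hall, gym, parlor, pantry, office]
Visit annex → queue [vault, library, nursery, hall, gym, parlor, pantry, office]
Visit vault → queue [library, nursery, hall, gym, parlor, pantry, office]
Visit library → queue [nursery, hall, gym, parlor, pantry, office]
Visit nursery → queue [hall, gym, parlor, pantry, office]
Visit hall → queue [gym, parlor, pantry, office]
Visit gym → queue [parlor, pantry, office]
Visit parlor → queue [pantry, office]
Visit pantry → queue [office]
Visit office → queue []

lab, loft, lobby, garage, gallery, den, annex, vault, library, nursery, hall, gym, parlor, pantry, office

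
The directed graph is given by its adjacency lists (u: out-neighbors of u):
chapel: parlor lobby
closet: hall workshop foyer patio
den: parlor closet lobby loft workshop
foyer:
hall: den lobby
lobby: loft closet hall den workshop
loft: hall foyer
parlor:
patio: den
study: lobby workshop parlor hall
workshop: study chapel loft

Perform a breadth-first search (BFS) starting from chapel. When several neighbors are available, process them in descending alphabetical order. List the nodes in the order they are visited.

Visit chapel; enqueue parlor, lobby → queue [parlor, lobby]
Visit parlor → queue [lobby]
Visit lobby; enqueue workshop, loft, hall, den, closet → queue [workshop, loft, hall, den, closet]
Visit workshop; enqueue study → queue [loft, hall, den, closet, study]
Visit loft; enqueue foyer → queue [hall, den, closet, study, foyer]
Visit hall → queue [den, closet, study, foyer]
Visit den → queue [closet, study, foyer]
Visit closet; enqueue patio → queue [study, foyer, patio]
Visit study → queue [foyer, patio]
Visit foyer → queue [patio]
Visit patio → queue []

chapel → parlor → lobby → workshop → loft → hall → den → closet → study → foyer → patio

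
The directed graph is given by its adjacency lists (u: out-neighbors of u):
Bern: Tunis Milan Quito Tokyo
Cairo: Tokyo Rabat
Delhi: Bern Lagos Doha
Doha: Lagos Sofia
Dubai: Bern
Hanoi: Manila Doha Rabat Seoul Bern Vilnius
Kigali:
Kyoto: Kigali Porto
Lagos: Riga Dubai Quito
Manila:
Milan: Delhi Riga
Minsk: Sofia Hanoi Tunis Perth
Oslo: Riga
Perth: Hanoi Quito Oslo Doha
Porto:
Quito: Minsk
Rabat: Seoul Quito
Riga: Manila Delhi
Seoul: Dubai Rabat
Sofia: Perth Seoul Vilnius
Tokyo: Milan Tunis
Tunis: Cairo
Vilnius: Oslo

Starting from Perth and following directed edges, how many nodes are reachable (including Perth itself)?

20

BFS from Perth visits: Perth, Hanoi, Quito, Oslo, Doha, Manila, Rabat, Seoul, Bern, Vilnius, Minsk, Riga, Lagos, Sofia, Dubai, Tunis, Milan, Tokyo, Delhi, Cairo
Reachable nodes: 20 of 23 total.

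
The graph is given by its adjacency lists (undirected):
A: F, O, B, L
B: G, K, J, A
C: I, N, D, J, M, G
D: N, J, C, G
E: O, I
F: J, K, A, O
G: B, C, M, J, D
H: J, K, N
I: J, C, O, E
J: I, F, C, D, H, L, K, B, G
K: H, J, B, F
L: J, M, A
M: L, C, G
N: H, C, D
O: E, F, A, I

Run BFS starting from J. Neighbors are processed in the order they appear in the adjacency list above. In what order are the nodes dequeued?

J, I, F, C, D, H, L, K, B, G, O, E, A, N, M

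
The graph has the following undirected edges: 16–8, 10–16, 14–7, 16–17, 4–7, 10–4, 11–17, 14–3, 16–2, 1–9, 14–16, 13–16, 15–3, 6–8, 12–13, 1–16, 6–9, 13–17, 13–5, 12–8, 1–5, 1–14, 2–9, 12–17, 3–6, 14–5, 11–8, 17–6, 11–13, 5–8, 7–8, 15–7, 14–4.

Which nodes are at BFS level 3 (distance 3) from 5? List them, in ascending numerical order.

Level 0: 5
Level 1: 1, 8, 13, 14
Level 2: 3, 4, 6, 7, 9, 11, 12, 16, 17
Level 3: 2, 10, 15

2, 10, 15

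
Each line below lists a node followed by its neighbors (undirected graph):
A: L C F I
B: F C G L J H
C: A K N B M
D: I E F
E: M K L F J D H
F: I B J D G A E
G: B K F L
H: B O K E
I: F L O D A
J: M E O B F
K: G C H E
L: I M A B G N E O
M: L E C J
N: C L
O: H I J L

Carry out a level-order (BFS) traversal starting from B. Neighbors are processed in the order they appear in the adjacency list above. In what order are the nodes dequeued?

B, F, C, G, L, J, H, I, D, A, E, K, N, M, O

Visit B; enqueue F, C, G, L, J, H → queue [F, C, G, L, J, H]
Visit F; enqueue I, D, A, E → queue [C, G, L, J, H, I, D, A, E]
Visit C; enqueue K, N, M → queue [G, L, J, H, I, D, A, E, K, N, M]
Visit G → queue [L, J, H, I, D, A, E, K, N, M]
Visit L; enqueue O → queue [J, H, I, D, A, E, K, N, M, O]
Visit J → queue [H, I, D, A, E, K, N, M, O]
Visit H → queue [I, D, A, E, K, N, M, O]
Visit I → queue [D, A, E, K, N, M, O]
Visit D → queue [A, E, K, N, M, O]
Visit A → queue [E, K, N, M, O]
Visit E → queue [K, N, M, O]
Visit K → queue [N, M, O]
Visit N → queue [M, O]
Visit M → queue [O]
Visit O → queue []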